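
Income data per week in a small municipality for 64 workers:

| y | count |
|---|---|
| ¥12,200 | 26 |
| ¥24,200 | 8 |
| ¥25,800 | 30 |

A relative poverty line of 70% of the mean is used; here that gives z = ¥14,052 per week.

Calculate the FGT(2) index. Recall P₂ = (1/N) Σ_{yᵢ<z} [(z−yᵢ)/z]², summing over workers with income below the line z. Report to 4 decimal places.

0.0071

Below the line: 26×¥12,200 (q = 26 of N = 64).
Gap ratios (z−y)/z: (14052−12200)/14052 = 0.1318 (×26).
Squared: 0.0174 (×26).
Sum = 0.451626; P₂ = 0.451626 / 64 = 0.0071.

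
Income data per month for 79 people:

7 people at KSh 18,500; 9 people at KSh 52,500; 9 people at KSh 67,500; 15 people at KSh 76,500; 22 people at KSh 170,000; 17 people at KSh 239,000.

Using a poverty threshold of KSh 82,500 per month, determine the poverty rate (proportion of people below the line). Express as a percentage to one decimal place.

50.6%

40 of the 79 people have income below KSh 82,500.
H = 40/79 = 50.6%.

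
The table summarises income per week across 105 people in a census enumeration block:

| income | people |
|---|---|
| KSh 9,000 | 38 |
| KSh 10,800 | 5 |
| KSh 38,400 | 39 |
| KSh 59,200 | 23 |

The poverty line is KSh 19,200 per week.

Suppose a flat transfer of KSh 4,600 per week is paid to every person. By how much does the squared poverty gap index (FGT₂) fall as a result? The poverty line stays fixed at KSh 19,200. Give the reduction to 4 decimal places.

Before: below the line — 38×KSh 9,000, 5×KSh 10,800; squared poverty gap index (FGT₂) = 0.111254.
After the KSh 4,600 transfer: below the line — 38×KSh 13,600, 5×KSh 15,400; squared poverty gap index (FGT₂) = 0.032652.
Reduction = 0.111254 − 0.032652 = 0.0786.

0.0786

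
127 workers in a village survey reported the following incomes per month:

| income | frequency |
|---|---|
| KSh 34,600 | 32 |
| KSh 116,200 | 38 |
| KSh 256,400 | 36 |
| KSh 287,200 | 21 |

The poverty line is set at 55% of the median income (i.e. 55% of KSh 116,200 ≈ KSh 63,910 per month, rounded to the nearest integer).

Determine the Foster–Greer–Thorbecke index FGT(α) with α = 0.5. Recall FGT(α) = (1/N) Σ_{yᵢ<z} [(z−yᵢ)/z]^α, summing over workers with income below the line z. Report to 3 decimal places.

Below z: 32×KSh 34,600 (q = 32 of N = 127).
Shortfall ratios: (63910−34600)/63910 = 0.4586 (×32).
Raised to α = 0.5: 0.67721 (×32).
Sum = 21.670727; FGT(0.5) = 21.670727 / 127 = 0.171.

0.171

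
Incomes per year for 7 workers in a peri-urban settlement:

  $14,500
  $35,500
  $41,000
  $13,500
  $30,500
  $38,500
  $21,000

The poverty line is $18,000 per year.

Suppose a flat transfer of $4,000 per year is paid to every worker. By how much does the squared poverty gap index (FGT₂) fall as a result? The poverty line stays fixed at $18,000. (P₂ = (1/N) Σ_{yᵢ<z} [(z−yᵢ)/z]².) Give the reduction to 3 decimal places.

Before: below the line — $13,500, $14,500; squared poverty gap index (FGT₂) = 0.01433.
After the $4,000 transfer: below the line — $17,500; squared poverty gap index (FGT₂) = 0.00011.
Reduction = 0.01433 − 0.00011 = 0.014.

0.014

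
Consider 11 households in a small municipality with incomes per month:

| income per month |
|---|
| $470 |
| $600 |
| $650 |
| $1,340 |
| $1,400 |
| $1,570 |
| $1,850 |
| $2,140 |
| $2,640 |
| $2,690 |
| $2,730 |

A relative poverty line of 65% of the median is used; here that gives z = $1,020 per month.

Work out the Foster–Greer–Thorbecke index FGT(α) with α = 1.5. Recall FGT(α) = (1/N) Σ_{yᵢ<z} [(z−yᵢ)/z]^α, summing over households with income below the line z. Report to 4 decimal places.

Incomes under z: $470, $600, $650 (q = 3 of N = 11).
Shortfall ratios: (1020−470)/1020 = 0.5392; (1020−600)/1020 = 0.4118; (1020−650)/1020 = 0.3627.
Raised to α = 1.5: 0.39595; 0.26422; 0.21848.
Sum = 0.878653; FGT(1.5) = 0.878653 / 11 = 0.0799.

0.0799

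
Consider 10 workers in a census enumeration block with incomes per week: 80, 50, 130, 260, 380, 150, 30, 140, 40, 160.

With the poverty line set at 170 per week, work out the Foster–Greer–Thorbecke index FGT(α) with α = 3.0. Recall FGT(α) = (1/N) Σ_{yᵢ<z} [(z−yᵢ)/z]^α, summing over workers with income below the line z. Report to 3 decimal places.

0.153

Below z: 30, 40, 50, 80, 130, 140, 150, 160 (q = 8 of N = 10).
Relative gaps: (170−30)/170 = 0.8235; (170−40)/170 = 0.7647; (170−50)/170 = 0.7059; (170−80)/170 = 0.5294; (170−130)/170 = 0.2353; (170−140)/170 = 0.1765; (170−150)/170 = 0.1176; (170−160)/170 = 0.0588.
Raised to α = 3.0: 0.55852; 0.44718; 0.35172; 0.14838; 0.01303; 0.00550; 0.00163; 0.00020.
Sum = 1.526155; FGT(3.0) = 1.526155 / 10 = 0.153.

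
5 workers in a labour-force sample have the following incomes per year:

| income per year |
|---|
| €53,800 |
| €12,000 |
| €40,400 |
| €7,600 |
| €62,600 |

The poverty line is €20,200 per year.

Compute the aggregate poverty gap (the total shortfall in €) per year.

Poor units: €7,600, €12,000 (q = 2 of N = 5).
Individual gaps: 20200−7600 = 12600; 20200−12000 = 8200.
Aggregate gap = €20,800.

€20,800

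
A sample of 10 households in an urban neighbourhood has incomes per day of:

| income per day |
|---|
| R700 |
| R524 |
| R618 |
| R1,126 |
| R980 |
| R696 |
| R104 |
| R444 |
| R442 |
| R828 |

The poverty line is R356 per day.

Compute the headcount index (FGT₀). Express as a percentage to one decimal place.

10.0%

1 of the 10 households have income below R356.
H = 1/10 = 10.0%.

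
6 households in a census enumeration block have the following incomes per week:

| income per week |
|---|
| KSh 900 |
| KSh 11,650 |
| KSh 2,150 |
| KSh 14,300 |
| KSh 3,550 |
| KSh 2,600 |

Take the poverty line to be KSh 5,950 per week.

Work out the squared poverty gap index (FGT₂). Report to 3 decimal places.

Poor units: KSh 900, KSh 2,150, KSh 2,600, KSh 3,550 (q = 4 of N = 6).
Shortfall ratios: (5950−900)/5950 = 0.8487; (5950−2150)/5950 = 0.6387; (5950−2600)/5950 = 0.5630; (5950−3550)/5950 = 0.4034.
Squared: 0.7204; 0.4079; 0.3170; 0.1627.
Sum = 1.607937; P₂ = 1.607937 / 6 = 0.268.

0.268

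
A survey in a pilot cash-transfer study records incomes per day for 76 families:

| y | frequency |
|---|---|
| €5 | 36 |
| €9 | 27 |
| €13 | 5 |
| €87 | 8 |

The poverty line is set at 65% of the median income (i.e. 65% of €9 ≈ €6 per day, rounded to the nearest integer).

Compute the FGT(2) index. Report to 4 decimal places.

0.0132

Incomes under z: 36×€5 (q = 36 of N = 76).
Shortfall ratios: (6−5)/6 = 0.1667 (×36).
Squared: 0.0278 (×36).
Sum = 1.000000; P₂ = 1.000000 / 76 = 0.0132.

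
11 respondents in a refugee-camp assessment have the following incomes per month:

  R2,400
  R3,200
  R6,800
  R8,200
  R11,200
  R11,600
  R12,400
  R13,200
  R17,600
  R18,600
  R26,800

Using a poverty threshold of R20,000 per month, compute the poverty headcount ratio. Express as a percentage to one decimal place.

90.9%

10 of the 11 respondents have income below R20,000.
H = 10/11 = 90.9%.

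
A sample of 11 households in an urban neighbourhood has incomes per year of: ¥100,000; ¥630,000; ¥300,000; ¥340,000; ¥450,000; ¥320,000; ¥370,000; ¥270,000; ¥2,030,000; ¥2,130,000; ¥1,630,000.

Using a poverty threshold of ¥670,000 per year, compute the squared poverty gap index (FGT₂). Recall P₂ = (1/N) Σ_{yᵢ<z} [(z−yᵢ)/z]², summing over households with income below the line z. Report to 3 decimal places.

Below z: ¥100,000, ¥270,000, ¥300,000, ¥320,000, ¥340,000, ¥370,000, ¥450,000, ¥630,000 (q = 8 of N = 11).
Shortfall ratios: (670000−100000)/670000 = 0.8507; (670000−270000)/670000 = 0.5970; (670000−300000)/670000 = 0.5522; (670000−320000)/670000 = 0.5224; (670000−340000)/670000 = 0.4925; (670000−370000)/670000 = 0.4478; (670000−450000)/670000 = 0.3284; (670000−630000)/670000 = 0.0597.
Squared: 0.7238; 0.3564; 0.3050; 0.2729; 0.2426; 0.2005; 0.1078; 0.0036.
Sum = 2.212519; P₂ = 2.212519 / 11 = 0.201.

0.201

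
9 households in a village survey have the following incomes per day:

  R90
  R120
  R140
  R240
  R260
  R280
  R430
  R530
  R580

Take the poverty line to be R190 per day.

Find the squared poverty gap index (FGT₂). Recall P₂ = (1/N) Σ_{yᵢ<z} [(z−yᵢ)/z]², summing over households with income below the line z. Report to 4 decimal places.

0.0536

Incomes under z: R90, R120, R140 (q = 3 of N = 9).
Normalized shortfalls: (190−90)/190 = 0.5263; (190−120)/190 = 0.3684; (190−140)/190 = 0.2632.
Squared: 0.2770; 0.1357; 0.0693.
Sum = 0.481994; P₂ = 0.481994 / 9 = 0.0536.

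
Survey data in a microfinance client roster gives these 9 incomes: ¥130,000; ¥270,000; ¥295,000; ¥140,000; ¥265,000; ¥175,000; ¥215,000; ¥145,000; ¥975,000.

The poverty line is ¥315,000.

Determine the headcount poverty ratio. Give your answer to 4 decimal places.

0.8889

8 of the 9 respondents have income below ¥315,000.
H = 8/9 = 0.8889.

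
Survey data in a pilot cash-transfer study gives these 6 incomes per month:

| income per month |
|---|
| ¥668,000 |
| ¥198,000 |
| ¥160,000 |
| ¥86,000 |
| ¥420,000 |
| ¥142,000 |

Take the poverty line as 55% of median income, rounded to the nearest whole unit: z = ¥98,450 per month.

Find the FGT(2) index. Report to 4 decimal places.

0.0027

Below z: ¥86,000 (q = 1 of N = 6).
Gap ratios (z−y)/z: (98450−86000)/98450 = 0.1265.
Squared: 0.0160.
Sum = 0.015992; P₂ = 0.015992 / 6 = 0.0027.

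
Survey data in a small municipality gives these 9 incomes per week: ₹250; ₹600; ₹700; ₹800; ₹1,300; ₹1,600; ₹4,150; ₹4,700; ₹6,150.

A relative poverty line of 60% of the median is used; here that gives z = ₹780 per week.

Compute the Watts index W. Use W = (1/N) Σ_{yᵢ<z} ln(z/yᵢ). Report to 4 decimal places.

0.1676

Incomes under z: ₹250, ₹600, ₹700 (q = 3 of N = 9).
ln(z/y) terms: ln(780/250) = 1.1378; ln(780/600) = 0.2624; ln(780/700) = 0.1082.
W = 1.508411 / 9 = 0.1676.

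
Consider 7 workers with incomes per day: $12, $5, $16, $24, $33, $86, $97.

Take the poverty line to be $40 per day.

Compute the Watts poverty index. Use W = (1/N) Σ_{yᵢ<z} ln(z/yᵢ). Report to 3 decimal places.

Below the line: $5, $12, $16, $24, $33 (q = 5 of N = 7).
ln(z/y) terms: ln(40/5) = 2.0794; ln(40/12) = 1.2040; ln(40/16) = 0.9163; ln(40/24) = 0.5108; ln(40/33) = 0.1924.
W = 4.902903 / 7 = 0.700.

0.700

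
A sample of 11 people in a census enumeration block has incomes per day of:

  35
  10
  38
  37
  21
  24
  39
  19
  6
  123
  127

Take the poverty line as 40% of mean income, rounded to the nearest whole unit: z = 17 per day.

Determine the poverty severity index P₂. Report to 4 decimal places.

0.0535

Incomes under z: 6, 10 (q = 2 of N = 11).
Relative gaps: (17−6)/17 = 0.6471; (17−10)/17 = 0.4118.
Squared: 0.4187; 0.1696.
Sum = 0.588235; P₂ = 0.588235 / 11 = 0.0535.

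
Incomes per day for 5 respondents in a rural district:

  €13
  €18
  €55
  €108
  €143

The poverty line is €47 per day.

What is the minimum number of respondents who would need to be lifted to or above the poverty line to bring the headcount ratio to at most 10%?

2

Currently q = 2 of N = 5 are below the line (H = 0.400).
A headcount ratio of at most 10% allows at most ⌊0.10 × 5⌋ = 0 poor respondents.
So at least 2 − 0 = 2 must be lifted.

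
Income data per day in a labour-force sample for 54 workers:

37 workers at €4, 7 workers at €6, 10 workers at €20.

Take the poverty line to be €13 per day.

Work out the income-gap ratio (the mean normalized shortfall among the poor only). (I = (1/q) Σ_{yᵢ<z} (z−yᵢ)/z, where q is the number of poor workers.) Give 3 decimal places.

Poor units: 37×€4, 7×€6 (q = 44 of N = 54).
Shortfall ratios (z−y)/z: 0.6923 (×37), 0.5385 (×7); sum = 29.384615.
I averages over the q = 44 poor units only: 29.384615 / 44 = 0.668.

0.668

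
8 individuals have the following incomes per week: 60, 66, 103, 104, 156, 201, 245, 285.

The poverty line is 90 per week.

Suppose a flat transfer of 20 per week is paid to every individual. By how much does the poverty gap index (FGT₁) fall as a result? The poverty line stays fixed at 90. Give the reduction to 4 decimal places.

Before: below the line — 60, 66; poverty gap index (FGT₁) = 0.075000.
After the 20 transfer: below the line — 80, 86; poverty gap index (FGT₁) = 0.019444.
Reduction = 0.075000 − 0.019444 = 0.0556.

0.0556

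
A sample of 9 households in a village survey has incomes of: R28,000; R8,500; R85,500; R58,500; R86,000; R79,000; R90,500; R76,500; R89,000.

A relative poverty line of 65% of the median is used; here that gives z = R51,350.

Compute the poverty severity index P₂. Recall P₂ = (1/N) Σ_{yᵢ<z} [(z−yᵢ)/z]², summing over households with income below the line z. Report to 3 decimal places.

0.100

Poor units: R8,500, R28,000 (q = 2 of N = 9).
Relative gaps: (51350−8500)/51350 = 0.8345; (51350−28000)/51350 = 0.4547.
Squared: 0.6963; 0.2068.
Sum = 0.903112; P₂ = 0.903112 / 9 = 0.100.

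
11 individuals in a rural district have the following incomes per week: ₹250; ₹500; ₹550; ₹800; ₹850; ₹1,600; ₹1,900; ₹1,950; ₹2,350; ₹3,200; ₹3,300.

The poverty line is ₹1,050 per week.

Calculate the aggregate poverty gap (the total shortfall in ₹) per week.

₹2,300

Below the line: ₹250, ₹500, ₹550, ₹800, ₹850 (q = 5 of N = 11).
Individual gaps: 1050−250 = 800; 1050−500 = 550; 1050−550 = 500; 1050−800 = 250; 1050−850 = 200.
Aggregate gap = ₹2,300.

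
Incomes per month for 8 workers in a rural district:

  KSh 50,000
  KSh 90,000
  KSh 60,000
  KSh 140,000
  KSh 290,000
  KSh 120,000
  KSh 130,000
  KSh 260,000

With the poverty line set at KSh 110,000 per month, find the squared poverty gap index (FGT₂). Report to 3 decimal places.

Below z: KSh 50,000, KSh 60,000, KSh 90,000 (q = 3 of N = 8).
Relative gaps: (110000−50000)/110000 = 0.5455; (110000−60000)/110000 = 0.4545; (110000−90000)/110000 = 0.1818.
Squared: 0.2975; 0.2066; 0.0331.
Sum = 0.537190; P₂ = 0.537190 / 8 = 0.067.

0.067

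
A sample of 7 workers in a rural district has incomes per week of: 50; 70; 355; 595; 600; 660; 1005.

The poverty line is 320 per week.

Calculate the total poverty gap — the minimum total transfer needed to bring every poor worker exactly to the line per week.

Below the line: 50, 70 (q = 2 of N = 7).
Individual gaps: 320−50 = 270; 320−70 = 250.
Aggregate gap = 520.

520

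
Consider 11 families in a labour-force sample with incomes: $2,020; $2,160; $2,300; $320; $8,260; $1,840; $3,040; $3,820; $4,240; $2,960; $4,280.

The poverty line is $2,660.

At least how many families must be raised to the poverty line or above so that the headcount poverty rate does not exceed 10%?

4

5 of the 11 families are poor, so H = 5/11 = 0.455.
A headcount ratio of at most 10% allows at most ⌊0.10 × 11⌋ = 1 poor families.
So at least 5 − 1 = 4 must be lifted.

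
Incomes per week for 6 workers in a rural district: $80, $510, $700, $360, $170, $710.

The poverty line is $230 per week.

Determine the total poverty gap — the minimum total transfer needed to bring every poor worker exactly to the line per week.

$210

Incomes under z: $80, $170 (q = 2 of N = 6).
Individual gaps: 230−80 = 150; 230−170 = 60.
Aggregate gap = $210.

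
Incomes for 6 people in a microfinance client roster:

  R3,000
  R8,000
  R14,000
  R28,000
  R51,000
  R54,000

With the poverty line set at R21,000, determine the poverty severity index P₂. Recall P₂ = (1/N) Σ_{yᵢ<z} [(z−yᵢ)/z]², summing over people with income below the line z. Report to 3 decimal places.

Below the line: R3,000, R8,000, R14,000 (q = 3 of N = 6).
Relative gaps: (21000−3000)/21000 = 0.8571; (21000−8000)/21000 = 0.6190; (21000−14000)/21000 = 0.3333.
Squared: 0.7347; 0.3832; 0.1111.
Sum = 1.229025; P₂ = 1.229025 / 6 = 0.205.

0.205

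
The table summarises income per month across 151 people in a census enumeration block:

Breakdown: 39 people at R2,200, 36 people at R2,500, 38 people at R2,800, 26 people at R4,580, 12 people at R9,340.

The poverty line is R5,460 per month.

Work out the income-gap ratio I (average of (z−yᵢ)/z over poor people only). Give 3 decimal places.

Incomes under z: 39×R2,200, 36×R2,500, 38×R2,800, 26×R4,580 (q = 139 of N = 151).
Shortfall ratios (z−y)/z: 0.5971 (×39), 0.5421 (×36), 0.4872 (×38), 0.1612 (×26); sum = 65.505495.
The income-gap ratio divides by q (the poor only): 65.505495 / 139 = 0.471.

0.471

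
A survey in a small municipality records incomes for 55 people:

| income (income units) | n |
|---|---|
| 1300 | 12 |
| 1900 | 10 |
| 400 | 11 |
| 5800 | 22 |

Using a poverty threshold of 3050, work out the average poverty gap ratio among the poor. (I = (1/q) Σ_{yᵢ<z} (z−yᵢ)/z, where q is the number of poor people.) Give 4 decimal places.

0.6125

Below the line: 11×400, 12×1300, 10×1900 (q = 33 of N = 55).
Shortfall ratios (z−y)/z: 0.8689 (×11), 0.5738 (×12), 0.3770 (×10); sum = 20.213115.
The income-gap ratio divides by q (the poor only): 20.213115 / 33 = 0.6125.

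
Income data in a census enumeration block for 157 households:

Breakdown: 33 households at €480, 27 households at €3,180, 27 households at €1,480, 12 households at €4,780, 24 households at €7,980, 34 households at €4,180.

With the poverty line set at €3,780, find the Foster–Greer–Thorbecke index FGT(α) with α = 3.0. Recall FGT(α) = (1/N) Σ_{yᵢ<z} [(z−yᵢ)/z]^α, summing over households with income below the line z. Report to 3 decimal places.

Below z: 33×€480, 27×€1,480, 27×€3,180 (q = 87 of N = 157).
Relative gaps: (3780−480)/3780 = 0.8730 (×33); (3780−1480)/3780 = 0.6085 (×27); (3780−3180)/3780 = 0.1587 (×27).
Raised to α = 3.0: 0.66537 (×33); 0.22527 (×27); 0.00400 (×27).
Sum = 28.147708; FGT(3.0) = 28.147708 / 157 = 0.179.

0.179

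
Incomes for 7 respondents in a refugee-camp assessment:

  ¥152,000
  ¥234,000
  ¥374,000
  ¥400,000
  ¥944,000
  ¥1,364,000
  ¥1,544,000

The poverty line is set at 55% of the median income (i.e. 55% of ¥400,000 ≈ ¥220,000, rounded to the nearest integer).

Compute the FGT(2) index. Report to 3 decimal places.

Incomes under z: ¥152,000 (q = 1 of N = 7).
Normalized shortfalls: (220000−152000)/220000 = 0.3091.
Squared: 0.0955.
Sum = 0.095537; P₂ = 0.095537 / 7 = 0.014.

0.014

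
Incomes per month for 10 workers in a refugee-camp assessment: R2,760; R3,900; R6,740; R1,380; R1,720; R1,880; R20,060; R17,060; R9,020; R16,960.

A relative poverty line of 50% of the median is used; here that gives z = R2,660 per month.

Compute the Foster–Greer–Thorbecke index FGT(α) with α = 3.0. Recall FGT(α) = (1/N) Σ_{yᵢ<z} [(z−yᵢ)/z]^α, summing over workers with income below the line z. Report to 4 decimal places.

Below the line: R1,380, R1,720, R1,880 (q = 3 of N = 10).
Relative gaps: (2660−1380)/2660 = 0.4812; (2660−1720)/2660 = 0.3534; (2660−1880)/2660 = 0.2932.
Raised to α = 3.0: 0.11143; 0.04413; 0.02521.
Sum = 0.180770; FGT(3.0) = 0.180770 / 10 = 0.0181.

0.0181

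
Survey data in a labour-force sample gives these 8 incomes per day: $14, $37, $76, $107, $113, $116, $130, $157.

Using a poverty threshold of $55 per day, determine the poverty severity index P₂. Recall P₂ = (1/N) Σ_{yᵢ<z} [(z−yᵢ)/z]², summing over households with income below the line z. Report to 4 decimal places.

0.0829

Below the line: $14, $37 (q = 2 of N = 8).
Normalized shortfalls: (55−14)/55 = 0.7455; (55−37)/55 = 0.3273.
Squared: 0.5557; 0.1071.
Sum = 0.662810; P₂ = 0.662810 / 8 = 0.0829.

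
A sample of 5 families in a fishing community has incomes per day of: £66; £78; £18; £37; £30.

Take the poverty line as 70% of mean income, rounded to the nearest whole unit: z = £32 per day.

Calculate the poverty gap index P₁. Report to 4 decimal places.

0.1000

Below z: £18, £30 (q = 2 of N = 5).
Normalized shortfalls: (32−18)/32 = 0.4375; (32−30)/32 = 0.0625.
Sum of shortfalls = 0.500000; P₁ averages over all N: 0.500000 / 5 = 0.1000.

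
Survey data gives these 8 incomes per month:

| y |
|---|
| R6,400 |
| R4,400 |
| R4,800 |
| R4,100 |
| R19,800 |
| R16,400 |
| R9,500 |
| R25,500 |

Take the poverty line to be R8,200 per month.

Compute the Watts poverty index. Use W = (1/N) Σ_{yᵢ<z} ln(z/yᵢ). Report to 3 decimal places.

0.262

Below the line: R4,100, R4,400, R4,800, R6,400 (q = 4 of N = 8).
Log shortfalls: ln(8200/4100) = 0.6931; ln(8200/4400) = 0.6225; ln(8200/4800) = 0.5355; ln(8200/6400) = 0.2478.
W = 2.099031 / 8 = 0.262.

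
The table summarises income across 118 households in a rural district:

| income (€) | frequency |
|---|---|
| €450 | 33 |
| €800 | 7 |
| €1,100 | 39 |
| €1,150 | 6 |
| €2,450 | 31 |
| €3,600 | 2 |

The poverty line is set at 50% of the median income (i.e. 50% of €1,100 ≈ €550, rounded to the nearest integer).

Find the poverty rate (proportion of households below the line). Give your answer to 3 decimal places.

33 of the 118 households have income below €550.
H = 33/118 = 0.280.

0.280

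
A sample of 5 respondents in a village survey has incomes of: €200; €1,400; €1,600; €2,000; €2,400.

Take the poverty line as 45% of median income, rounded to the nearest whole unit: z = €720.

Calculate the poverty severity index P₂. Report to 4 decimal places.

Poor units: €200 (q = 1 of N = 5).
Relative gaps: (720−200)/720 = 0.7222.
Squared: 0.5216.
Sum = 0.521605; P₂ = 0.521605 / 5 = 0.1043.

0.1043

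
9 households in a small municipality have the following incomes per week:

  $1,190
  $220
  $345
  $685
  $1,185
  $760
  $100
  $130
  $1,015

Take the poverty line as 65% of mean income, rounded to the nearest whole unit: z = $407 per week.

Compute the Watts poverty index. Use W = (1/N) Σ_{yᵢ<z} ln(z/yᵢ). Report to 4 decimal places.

0.3695

Below z: $100, $130, $220, $345 (q = 4 of N = 9).
Log shortfalls: ln(407/100) = 1.4036; ln(407/130) = 1.1413; ln(407/220) = 0.6152; ln(407/345) = 0.1653.
W = 3.325376 / 9 = 0.3695.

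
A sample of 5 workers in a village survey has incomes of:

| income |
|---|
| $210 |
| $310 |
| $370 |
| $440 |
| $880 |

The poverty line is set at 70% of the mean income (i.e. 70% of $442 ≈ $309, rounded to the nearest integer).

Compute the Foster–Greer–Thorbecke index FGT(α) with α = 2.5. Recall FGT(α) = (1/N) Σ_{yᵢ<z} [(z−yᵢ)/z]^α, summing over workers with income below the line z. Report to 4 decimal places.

Below the line: $210 (q = 1 of N = 5).
Shortfall ratios: (309−210)/309 = 0.3204.
Raised to α = 2.5: 0.05810.
Sum = 0.058102; FGT(2.5) = 0.058102 / 5 = 0.0116.

0.0116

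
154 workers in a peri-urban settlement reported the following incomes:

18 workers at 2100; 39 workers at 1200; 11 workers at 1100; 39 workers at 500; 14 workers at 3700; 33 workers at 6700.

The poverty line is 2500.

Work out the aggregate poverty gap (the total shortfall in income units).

Below the line: 39×500, 11×1100, 39×1200, 18×2100 (q = 107 of N = 154).
Individual gaps: 39×(2500−500) = 78000; 11×(2500−1100) = 15400; 39×(2500−1200) = 50700; 18×(2500−2100) = 7200.
Aggregate gap = 151300.

151300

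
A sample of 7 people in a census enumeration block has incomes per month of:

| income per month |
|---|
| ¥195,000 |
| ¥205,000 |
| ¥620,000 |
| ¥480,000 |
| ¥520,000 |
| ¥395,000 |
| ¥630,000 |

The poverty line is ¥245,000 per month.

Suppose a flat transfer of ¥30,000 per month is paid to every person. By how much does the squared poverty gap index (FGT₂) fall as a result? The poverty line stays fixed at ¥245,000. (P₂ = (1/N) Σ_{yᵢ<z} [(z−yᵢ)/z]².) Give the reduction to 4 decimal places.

0.0086

Before: below the line — ¥195,000, ¥205,000; squared poverty gap index (FGT₂) = 0.009758.
After the ¥30,000 transfer: below the line — ¥225,000, ¥235,000; squared poverty gap index (FGT₂) = 0.001190.
Reduction = 0.009758 − 0.001190 = 0.0086.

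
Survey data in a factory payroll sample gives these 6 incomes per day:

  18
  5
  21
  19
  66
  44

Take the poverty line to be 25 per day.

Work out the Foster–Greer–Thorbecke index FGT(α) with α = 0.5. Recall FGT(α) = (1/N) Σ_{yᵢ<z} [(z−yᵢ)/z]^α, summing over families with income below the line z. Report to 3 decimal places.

0.386

Below z: 5, 18, 19, 21 (q = 4 of N = 6).
Gap ratios (z−y)/z: (25−5)/25 = 0.8000; (25−18)/25 = 0.2800; (25−19)/25 = 0.2400; (25−21)/25 = 0.1600.
Raised to α = 0.5: 0.89443; 0.52915; 0.48990; 0.40000.
Sum = 2.313475; FGT(0.5) = 2.313475 / 6 = 0.386.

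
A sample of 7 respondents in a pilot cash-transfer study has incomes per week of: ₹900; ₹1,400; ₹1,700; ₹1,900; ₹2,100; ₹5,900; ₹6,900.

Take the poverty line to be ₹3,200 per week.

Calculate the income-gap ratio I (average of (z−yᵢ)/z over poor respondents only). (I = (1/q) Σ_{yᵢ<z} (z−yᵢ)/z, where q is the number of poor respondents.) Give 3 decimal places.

0.500

Incomes under z: ₹900, ₹1,400, ₹1,700, ₹1,900, ₹2,100 (q = 5 of N = 7).
Relative gaps: 0.7188, 0.5625, 0.4688, 0.4062, 0.3438; sum = 2.500000.
The income-gap ratio divides by q (the poor only): 2.500000 / 5 = 0.500.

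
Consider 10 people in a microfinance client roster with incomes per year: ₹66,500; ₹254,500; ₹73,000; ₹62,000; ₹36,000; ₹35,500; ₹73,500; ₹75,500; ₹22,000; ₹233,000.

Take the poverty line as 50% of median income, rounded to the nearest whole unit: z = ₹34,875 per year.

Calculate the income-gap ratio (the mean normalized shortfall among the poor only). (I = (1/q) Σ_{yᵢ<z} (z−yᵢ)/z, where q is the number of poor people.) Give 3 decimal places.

Incomes under z: ₹22,000 (q = 1 of N = 10).
Shortfall ratios (z−y)/z: 0.3692; sum = 0.369176.
The income-gap ratio divides by q (the poor only): 0.369176 / 1 = 0.369.

0.369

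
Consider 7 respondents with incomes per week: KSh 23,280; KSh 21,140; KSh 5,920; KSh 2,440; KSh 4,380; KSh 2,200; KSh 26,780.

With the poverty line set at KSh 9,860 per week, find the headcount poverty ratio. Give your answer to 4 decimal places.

0.5714

4 of the 7 respondents have income below KSh 9,860.
H = 4/7 = 0.5714.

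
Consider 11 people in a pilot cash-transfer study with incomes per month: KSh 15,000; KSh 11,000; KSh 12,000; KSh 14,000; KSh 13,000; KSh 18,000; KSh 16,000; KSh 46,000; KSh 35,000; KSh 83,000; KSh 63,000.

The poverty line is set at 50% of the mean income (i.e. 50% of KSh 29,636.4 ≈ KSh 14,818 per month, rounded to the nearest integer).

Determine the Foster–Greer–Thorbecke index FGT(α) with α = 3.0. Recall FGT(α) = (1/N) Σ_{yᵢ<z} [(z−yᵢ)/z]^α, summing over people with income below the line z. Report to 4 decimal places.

Below the line: KSh 11,000, KSh 12,000, KSh 13,000, KSh 14,000 (q = 4 of N = 11).
Relative gaps: (14818−11000)/14818 = 0.2577; (14818−12000)/14818 = 0.1902; (14818−13000)/14818 = 0.1227; (14818−14000)/14818 = 0.0552.
Raised to α = 3.0: 0.01711; 0.00688; 0.00185; 0.00017.
Sum = 0.025998; FGT(3.0) = 0.025998 / 11 = 0.0024.

0.0024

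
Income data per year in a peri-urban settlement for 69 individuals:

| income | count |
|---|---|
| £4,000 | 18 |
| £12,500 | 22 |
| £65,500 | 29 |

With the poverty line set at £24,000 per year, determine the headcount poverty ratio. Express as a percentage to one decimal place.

40 of the 69 individuals have income below £24,000.
H = 40/69 = 58.0%.

58.0%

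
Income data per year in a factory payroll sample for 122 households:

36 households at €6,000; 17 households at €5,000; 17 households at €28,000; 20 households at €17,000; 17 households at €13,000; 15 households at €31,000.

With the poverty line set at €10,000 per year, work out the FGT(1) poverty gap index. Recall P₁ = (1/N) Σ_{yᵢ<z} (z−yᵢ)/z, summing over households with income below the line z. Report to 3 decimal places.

Below the line: 17×€5,000, 36×€6,000 (q = 53 of N = 122).
Normalized shortfalls: (10000−5000)/10000 = 0.5000 (×17); (10000−6000)/10000 = 0.4000 (×36).
Sum of shortfalls = 22.900000; P₁ averages over all N: 22.900000 / 122 = 0.188.

0.188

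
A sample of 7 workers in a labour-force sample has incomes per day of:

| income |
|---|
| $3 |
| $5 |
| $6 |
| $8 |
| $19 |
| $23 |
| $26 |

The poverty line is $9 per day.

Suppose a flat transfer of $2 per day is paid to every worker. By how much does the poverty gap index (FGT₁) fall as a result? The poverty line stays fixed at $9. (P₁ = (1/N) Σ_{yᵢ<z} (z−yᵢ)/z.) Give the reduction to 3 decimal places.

Before: below the line — $3, $5, $6, $8; poverty gap index (FGT₁) = 0.22222.
After the $2 transfer: below the line — $5, $7, $8; poverty gap index (FGT₁) = 0.11111.
Reduction = 0.22222 − 0.11111 = 0.111.

0.111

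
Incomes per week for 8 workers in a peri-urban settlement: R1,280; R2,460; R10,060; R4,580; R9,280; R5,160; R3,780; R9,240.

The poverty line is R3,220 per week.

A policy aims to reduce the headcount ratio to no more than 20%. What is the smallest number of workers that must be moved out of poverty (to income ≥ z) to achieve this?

1

2 of the 8 workers are poor, so H = 2/8 = 0.250.
A headcount ratio of at most 20% allows at most ⌊0.20 × 8⌋ = 1 poor workers.
So at least 2 − 1 = 1 must be lifted.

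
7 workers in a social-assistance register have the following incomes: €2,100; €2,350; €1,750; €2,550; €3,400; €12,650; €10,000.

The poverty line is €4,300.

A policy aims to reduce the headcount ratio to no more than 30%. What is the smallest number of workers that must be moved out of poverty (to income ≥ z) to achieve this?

Currently q = 5 of N = 7 are below the line (H = 0.714).
A headcount ratio of at most 30% allows at most ⌊0.30 × 7⌋ = 2 poor workers.
So at least 5 − 2 = 3 must be lifted.

3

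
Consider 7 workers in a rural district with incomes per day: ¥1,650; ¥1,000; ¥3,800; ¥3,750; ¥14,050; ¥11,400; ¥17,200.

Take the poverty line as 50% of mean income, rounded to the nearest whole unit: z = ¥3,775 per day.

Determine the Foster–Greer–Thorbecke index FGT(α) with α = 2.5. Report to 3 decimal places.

0.100

Poor units: ¥1,000, ¥1,650, ¥3,750 (q = 3 of N = 7).
Shortfall ratios: (3775−1000)/3775 = 0.7351; (3775−1650)/3775 = 0.5629; (3775−3750)/3775 = 0.0066.
Raised to α = 2.5: 0.46330; 0.23774; 0.00000.
Sum = 0.701048; FGT(2.5) = 0.701048 / 7 = 0.100.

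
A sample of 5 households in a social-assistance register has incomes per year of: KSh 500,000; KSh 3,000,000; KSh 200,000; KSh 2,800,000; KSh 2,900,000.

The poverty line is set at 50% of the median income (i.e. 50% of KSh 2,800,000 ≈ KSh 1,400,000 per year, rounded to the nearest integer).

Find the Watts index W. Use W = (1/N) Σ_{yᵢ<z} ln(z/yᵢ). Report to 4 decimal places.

Below z: KSh 200,000, KSh 500,000 (q = 2 of N = 5).
ln(z/y) terms: ln(1400000/200000) = 1.9459; ln(1400000/500000) = 1.0296.
W = 2.975530 / 5 = 0.5951.

0.5951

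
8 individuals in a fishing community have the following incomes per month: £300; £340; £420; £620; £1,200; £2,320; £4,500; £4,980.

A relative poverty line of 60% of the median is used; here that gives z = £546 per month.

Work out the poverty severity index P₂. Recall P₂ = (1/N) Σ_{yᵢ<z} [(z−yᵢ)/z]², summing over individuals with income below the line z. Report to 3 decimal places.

0.050

Below the line: £300, £340, £420 (q = 3 of N = 8).
Normalized shortfalls: (546−300)/546 = 0.4505; (546−340)/546 = 0.3773; (546−420)/546 = 0.2308.
Squared: 0.2030; 0.1423; 0.0533.
Sum = 0.398597; P₂ = 0.398597 / 8 = 0.050.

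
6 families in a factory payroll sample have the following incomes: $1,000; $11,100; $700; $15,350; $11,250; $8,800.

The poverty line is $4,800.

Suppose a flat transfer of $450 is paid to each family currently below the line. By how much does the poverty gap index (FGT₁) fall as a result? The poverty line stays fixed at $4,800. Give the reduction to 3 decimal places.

Before: below the line — $700, $1,000; poverty gap index (FGT₁) = 0.27431.
After the $450 transfer: below the line — $1,150, $1,450; poverty gap index (FGT₁) = 0.24306.
Reduction = 0.27431 − 0.24306 = 0.031.

0.031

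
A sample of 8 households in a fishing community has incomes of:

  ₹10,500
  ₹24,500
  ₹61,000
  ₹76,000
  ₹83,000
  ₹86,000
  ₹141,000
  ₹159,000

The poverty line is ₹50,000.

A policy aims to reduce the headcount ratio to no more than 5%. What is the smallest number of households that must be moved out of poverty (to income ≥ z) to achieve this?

Currently q = 2 of N = 8 are below the line (H = 0.250).
A headcount ratio of at most 5% allows at most ⌊0.05 × 8⌋ = 0 poor households.
So at least 2 − 0 = 2 must be lifted.

2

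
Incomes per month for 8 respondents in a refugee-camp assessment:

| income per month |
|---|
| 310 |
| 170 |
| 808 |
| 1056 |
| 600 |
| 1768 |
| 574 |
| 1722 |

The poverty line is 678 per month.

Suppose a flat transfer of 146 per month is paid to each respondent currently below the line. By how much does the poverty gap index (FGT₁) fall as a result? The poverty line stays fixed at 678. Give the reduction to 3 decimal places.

Before: below the line — 170, 310, 574, 600; poverty gap index (FGT₁) = 0.19506.
After the 146 transfer: below the line — 316, 456; poverty gap index (FGT₁) = 0.10767.
Reduction = 0.19506 − 0.10767 = 0.087.

0.087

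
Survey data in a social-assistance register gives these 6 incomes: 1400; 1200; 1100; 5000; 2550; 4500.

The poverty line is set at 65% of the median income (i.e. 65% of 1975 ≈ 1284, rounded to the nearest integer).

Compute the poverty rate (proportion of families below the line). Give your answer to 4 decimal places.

0.3333

2 of the 6 families have income below 1284.
H = 2/6 = 0.3333.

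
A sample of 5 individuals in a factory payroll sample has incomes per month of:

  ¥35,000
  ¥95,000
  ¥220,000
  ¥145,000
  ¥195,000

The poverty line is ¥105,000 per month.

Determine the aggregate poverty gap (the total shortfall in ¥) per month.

¥80,000

Poor units: ¥35,000, ¥95,000 (q = 2 of N = 5).
Individual gaps: 105000−35000 = 70000; 105000−95000 = 10000.
Aggregate gap = ¥80,000.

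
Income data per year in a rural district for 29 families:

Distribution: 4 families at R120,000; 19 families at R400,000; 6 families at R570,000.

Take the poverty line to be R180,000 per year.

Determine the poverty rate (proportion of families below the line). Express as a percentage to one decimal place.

13.8%

4 of the 29 families have income below R180,000.
H = 4/29 = 13.8%.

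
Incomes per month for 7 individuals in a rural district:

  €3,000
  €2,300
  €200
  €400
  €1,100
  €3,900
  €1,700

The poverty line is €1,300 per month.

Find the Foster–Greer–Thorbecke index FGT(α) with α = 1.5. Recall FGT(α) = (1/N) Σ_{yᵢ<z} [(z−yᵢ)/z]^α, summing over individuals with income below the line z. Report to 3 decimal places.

Below z: €200, €400, €1,100 (q = 3 of N = 7).
Relative gaps: (1300−200)/1300 = 0.8462; (1300−400)/1300 = 0.6923; (1300−1100)/1300 = 0.1538.
Raised to α = 1.5: 0.77835; 0.57603; 0.06034.
Sum = 1.414727; FGT(1.5) = 1.414727 / 7 = 0.202.

0.202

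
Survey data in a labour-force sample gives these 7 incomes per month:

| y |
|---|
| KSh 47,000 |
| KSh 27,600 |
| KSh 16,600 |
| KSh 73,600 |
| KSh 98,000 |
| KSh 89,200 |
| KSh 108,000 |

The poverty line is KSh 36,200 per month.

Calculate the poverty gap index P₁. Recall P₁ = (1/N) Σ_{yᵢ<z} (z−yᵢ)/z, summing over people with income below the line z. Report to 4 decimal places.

0.1113

Incomes under z: KSh 16,600, KSh 27,600 (q = 2 of N = 7).
Gap ratios (z−y)/z: (36200−16600)/36200 = 0.5414; (36200−27600)/36200 = 0.2376.
Sum of shortfalls = 0.779006; P₁ averages over all N: 0.779006 / 7 = 0.1113.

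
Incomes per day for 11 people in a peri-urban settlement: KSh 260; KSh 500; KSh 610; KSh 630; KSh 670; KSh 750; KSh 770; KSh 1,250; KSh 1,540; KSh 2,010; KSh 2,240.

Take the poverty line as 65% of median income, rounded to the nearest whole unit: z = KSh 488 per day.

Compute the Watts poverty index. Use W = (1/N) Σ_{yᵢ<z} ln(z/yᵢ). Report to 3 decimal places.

Below the line: KSh 260 (q = 1 of N = 11).
Log shortfalls: ln(488/260) = 0.6296.
W = 0.629634 / 11 = 0.057.

0.057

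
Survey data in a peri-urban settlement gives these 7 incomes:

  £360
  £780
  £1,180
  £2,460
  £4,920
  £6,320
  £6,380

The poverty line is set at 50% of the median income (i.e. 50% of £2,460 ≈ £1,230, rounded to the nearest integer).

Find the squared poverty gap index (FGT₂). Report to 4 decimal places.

Poor units: £360, £780, £1,180 (q = 3 of N = 7).
Normalized shortfalls: (1230−360)/1230 = 0.7073; (1230−780)/1230 = 0.3659; (1230−1180)/1230 = 0.0407.
Squared: 0.5003; 0.1338; 0.0017.
Sum = 0.635799; P₂ = 0.635799 / 7 = 0.0908.

0.0908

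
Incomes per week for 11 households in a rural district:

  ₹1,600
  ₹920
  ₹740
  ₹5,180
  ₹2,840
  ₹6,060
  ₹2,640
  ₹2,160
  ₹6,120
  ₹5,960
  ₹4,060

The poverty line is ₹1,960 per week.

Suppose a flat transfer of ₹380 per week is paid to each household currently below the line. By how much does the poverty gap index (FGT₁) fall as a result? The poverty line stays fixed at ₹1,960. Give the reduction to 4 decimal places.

Before: below the line — ₹740, ₹920, ₹1,600; poverty gap index (FGT₁) = 0.121521.
After the ₹380 transfer: below the line — ₹1,120, ₹1,300; poverty gap index (FGT₁) = 0.069573.
Reduction = 0.121521 − 0.069573 = 0.0519.

0.0519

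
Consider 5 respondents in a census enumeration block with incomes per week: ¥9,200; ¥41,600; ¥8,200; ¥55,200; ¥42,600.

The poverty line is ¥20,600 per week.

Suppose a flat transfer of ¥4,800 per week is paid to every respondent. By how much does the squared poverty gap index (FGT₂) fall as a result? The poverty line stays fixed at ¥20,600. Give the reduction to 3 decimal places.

Before: below the line — ¥8,200, ¥9,200; squared poverty gap index (FGT₂) = 0.13372.
After the ¥4,800 transfer: below the line — ¥13,000, ¥14,000; squared poverty gap index (FGT₂) = 0.04775.
Reduction = 0.13372 − 0.04775 = 0.086.

0.086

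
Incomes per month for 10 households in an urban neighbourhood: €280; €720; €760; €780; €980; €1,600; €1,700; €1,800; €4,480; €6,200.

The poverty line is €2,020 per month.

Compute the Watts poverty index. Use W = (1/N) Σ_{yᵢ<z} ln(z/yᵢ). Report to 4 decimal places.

0.6181

Poor units: €280, €720, €760, €780, €980, €1,600, €1,700, €1,800 (q = 8 of N = 10).
ln(z/y) terms: ln(2020/280) = 1.9761; ln(2020/720) = 1.0316; ln(2020/760) = 0.9775; ln(2020/780) = 0.9516; ln(2020/980) = 0.7233; ln(2020/1600) = 0.2331; ln(2020/1700) = 0.1725; ln(2020/1800) = 0.1153.
W = 6.180932 / 10 = 0.6181.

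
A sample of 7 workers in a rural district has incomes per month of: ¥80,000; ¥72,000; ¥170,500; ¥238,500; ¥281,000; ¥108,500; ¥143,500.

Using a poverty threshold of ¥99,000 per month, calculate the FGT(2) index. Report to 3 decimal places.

0.016

Below the line: ¥72,000, ¥80,000 (q = 2 of N = 7).
Shortfall ratios: (99000−72000)/99000 = 0.2727; (99000−80000)/99000 = 0.1919.
Squared: 0.0744; 0.0368.
Sum = 0.111213; P₂ = 0.111213 / 7 = 0.016.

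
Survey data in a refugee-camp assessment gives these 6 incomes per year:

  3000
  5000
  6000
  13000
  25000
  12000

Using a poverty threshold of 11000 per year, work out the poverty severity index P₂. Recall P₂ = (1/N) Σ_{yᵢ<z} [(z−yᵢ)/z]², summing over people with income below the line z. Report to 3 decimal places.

0.172

Below the line: 3000, 5000, 6000 (q = 3 of N = 6).
Normalized shortfalls: (11000−3000)/11000 = 0.7273; (11000−5000)/11000 = 0.5455; (11000−6000)/11000 = 0.4545.
Squared: 0.5289; 0.2975; 0.2066.
Sum = 1.033058; P₂ = 1.033058 / 6 = 0.172.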